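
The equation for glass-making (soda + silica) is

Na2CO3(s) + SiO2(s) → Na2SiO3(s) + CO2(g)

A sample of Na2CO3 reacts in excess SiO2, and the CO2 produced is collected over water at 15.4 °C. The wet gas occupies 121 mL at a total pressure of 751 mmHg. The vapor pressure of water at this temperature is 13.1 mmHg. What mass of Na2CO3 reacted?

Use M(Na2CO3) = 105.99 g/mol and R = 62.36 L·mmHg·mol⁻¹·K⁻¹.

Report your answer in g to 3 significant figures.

0.526 g

P(CO2) = 751 − 13.1 = 737.9 mmHg
n(CO2) = PV/RT = (737.9 × 0.1210) / (62.36 × 288.55) = 0.004962 mol
n(Na2CO3) = (1/1) × 0.004962 = 0.004962 mol
m(Na2CO3) = 0.004962 × 105.99 = 0.5259 g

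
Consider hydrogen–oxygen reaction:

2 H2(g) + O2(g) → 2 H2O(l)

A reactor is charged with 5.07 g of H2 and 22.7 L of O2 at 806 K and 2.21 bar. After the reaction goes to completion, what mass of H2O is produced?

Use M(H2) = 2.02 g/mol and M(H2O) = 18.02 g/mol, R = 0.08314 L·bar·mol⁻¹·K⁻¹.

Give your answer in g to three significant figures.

n(H2) = 5.07 / 2.02 = 2.510 mol
n(O2) = PV/RT = (2.21 × 22.7) / (0.08314 × 806) = 0.7486 mol
For 2.510 mol H2, stoichiometry requires (1/2) × 2.510 = 1.255 mol O2; 0.7486 mol is available, so O2 is limiting.
n(H2O) = (2/1) × 0.7486 = 1.497 mol
m(H2O) = 1.497 × 18.02 = 26.98 g

27.0 g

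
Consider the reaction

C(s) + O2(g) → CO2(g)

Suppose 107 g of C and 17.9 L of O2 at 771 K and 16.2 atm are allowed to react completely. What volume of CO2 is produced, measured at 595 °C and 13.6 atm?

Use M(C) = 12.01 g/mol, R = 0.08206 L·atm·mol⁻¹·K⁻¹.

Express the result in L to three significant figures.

24.0 L

n(C) = 107 / 12.01 = 8.909 mol
n(O2) = PV/RT = (16.2 × 17.9) / (0.08206 × 771) = 4.583 mol
For 8.909 mol C, stoichiometry requires (1/1) × 8.909 = 8.909 mol O2; 4.583 mol is available, so O2 is limiting.
n(CO2) = (1/1) × 4.583 = 4.583 mol
V(CO2) = nRT/P = 4.583 × 0.08206 × 868.15 / 13.6 = 24.01 L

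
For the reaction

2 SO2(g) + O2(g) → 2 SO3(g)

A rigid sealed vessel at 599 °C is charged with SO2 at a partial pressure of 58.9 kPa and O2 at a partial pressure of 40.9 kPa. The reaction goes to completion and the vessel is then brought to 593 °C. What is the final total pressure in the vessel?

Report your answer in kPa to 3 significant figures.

Because the vessel is rigid and T is held at 599 °C, work the stoichiometry in partial pressures (P_i = n_iRT/V).
P(O2) required for 58.9 kPa of SO2 = (1/2) × 58.9 = 29.45 kPa; available 40.9 kPa, so SO2 is limiting.
P(O2) remaining = 40.9 − (1/2) × 58.9 = 11.45 kPa
P(gaseous products) = (2)/2 × 58.9 = 58.90 kPa
P_total at 599 °C = 11.45 + 58.90 = 70.35 kPa
Scaling to 593 °C: P = 70.35 × 866.15/872.15 = 69.87 kPa

69.9 kPa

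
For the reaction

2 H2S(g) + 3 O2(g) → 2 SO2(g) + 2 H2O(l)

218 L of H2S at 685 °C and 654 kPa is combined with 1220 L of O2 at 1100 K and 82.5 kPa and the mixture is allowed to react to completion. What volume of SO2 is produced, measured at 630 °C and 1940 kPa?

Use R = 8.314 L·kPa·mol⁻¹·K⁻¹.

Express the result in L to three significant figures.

28.4 L

n(H2S) = PV/RT = (654 × 218) / (8.314 × 958.15) = 17.90 mol
n(O2) = PV/RT = (82.5 × 1220) / (8.314 × 1100) = 11.01 mol
For 17.90 mol H2S, stoichiometry requires (3/2) × 17.90 = 26.85 mol O2; 11.01 mol is available, so O2 is limiting.
n(SO2) = (2/3) × 11.01 = 7.340 mol
V(SO2) = nRT/P = 7.340 × 8.314 × 903.15 / 1940 = 28.41 L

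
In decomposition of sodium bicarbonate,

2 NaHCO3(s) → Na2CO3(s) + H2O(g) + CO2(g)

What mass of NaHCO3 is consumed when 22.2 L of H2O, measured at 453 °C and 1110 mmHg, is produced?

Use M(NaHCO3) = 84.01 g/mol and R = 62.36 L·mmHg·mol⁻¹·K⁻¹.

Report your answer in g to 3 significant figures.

91.4 g

n(H2O) = PV/RT = (1110 × 22.2) / (62.36 × 726.15) = 0.5442 mol
n(NaHCO3) = (2/1) × 0.5442 = 1.088 mol
m(NaHCO3) = 1.088 × 84.01 = 91.40 g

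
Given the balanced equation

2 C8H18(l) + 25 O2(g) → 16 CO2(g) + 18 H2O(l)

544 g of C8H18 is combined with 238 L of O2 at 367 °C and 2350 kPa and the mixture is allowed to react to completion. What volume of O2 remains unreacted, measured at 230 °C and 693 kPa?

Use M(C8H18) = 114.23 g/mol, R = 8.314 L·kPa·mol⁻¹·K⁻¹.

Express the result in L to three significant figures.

n(C8H18) = 544 / 114.23 = 4.762 mol
n(O2) = PV/RT = (2350 × 238) / (8.314 × 640.15) = 105.1 mol
For 4.762 mol C8H18, stoichiometry requires (25/2) × 4.762 = 59.52 mol O2; 105.1 mol is available, so C8H18 is limiting.
n(O2) consumed = (25/2) × 4.762 = 59.52 mol; remaining = 105.1 − 59.52 = 45.58 mol
V(O2) = nRT/P = 45.58 × 8.314 × 503.15 / 693 = 275.1 L

275 L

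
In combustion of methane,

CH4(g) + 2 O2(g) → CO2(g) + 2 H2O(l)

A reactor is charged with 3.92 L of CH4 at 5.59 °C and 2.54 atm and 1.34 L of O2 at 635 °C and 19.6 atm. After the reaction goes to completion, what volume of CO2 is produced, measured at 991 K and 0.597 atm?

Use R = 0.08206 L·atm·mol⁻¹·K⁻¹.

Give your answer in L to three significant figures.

n(CH4) = PV/RT = (2.54 × 3.92) / (0.08206 × 278.74) = 0.4353 mol
n(O2) = PV/RT = (19.6 × 1.34) / (0.08206 × 908.15) = 0.3524 mol
For 0.4353 mol CH4, stoichiometry requires (2/1) × 0.4353 = 0.8706 mol O2; 0.3524 mol is available, so O2 is limiting.
n(CO2) = (1/2) × 0.3524 = 0.1762 mol
V(CO2) = nRT/P = 0.1762 × 0.08206 × 991 / 0.597 = 24.00 L

24.0 L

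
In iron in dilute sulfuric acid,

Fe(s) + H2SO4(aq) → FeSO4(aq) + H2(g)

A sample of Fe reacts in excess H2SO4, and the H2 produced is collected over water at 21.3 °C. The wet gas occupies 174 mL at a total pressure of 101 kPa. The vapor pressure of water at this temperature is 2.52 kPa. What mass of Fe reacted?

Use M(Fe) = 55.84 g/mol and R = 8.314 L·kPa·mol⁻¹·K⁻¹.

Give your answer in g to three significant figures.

P(H2) = 101 − 2.52 = 98.48 kPa
n(H2) = PV/RT = (98.48 × 0.1740) / (8.314 × 294.45) = 0.007000 mol
n(Fe) = (1/1) × 0.007000 = 0.007000 mol
m(Fe) = 0.007000 × 55.84 = 0.3909 g

0.391 g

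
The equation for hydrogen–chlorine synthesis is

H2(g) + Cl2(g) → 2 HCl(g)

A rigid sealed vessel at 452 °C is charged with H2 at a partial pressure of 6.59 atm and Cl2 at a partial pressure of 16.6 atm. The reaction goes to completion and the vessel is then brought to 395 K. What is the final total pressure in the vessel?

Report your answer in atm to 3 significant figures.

12.6 atm

Because the vessel is rigid and T is held at 452 °C, work the stoichiometry in partial pressures (P_i = n_iRT/V).
P(Cl2) required for 6.59 atm of H2 = (1/1) × 6.59 = 6.590 atm; available 16.6 atm, so H2 is limiting.
P(Cl2) remaining = 16.6 − (1/1) × 6.59 = 10.01 atm
P(gaseous products) = (2)/1 × 6.59 = 13.18 atm
P_total at 452 °C = 10.01 + 13.18 = 23.19 atm
Scaling to 395 K: P = 23.19 × 395/725.15 = 12.63 atm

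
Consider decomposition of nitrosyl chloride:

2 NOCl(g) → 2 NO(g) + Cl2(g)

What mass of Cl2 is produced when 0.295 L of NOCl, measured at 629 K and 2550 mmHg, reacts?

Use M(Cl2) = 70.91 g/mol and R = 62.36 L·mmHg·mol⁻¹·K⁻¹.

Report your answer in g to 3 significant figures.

0.680 g

n(NOCl) = PV/RT = (2550 × 0.295) / (62.36 × 629) = 0.01918 mol
n(Cl2) = (1/2) × 0.01918 = 0.009590 mol
m(Cl2) = 0.009590 × 70.91 = 0.6800 g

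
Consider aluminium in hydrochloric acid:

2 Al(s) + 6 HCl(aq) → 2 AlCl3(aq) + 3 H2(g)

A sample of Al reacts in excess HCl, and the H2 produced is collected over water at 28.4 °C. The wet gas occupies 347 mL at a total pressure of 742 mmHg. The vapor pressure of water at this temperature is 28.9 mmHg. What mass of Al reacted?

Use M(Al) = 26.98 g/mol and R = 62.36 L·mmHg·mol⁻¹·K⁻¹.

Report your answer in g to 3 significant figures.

P(H2) = 742 − 28.9 = 713.1 mmHg
n(H2) = PV/RT = (713.1 × 0.3470) / (62.36 × 301.55) = 0.01316 mol
n(Al) = (2/3) × 0.01316 = 0.008773 mol
m(Al) = 0.008773 × 26.98 = 0.2367 g

0.237 g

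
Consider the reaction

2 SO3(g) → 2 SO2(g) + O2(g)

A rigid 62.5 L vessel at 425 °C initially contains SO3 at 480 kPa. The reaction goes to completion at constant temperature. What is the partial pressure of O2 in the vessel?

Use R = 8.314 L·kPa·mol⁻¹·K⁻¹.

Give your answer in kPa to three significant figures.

240 kPa

n(SO3)₀ = PV/RT = (480 × 62.5) / (8.314 × 698.15) = 5.168 mol
n(O2) = (1/2) × 5.168 = 2.584 mol
P(O2) = nRT/V = 2.584 × 8.314 × 698.15 / 62.5 = 240.0 kPa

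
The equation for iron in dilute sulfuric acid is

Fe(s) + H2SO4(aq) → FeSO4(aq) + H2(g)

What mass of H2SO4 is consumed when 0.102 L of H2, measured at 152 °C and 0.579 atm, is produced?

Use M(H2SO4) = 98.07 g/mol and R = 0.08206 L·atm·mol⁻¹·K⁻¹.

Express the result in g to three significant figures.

0.166 g

n(H2) = PV/RT = (0.579 × 0.102) / (0.08206 × 425.15) = 0.001693 mol
n(H2SO4) = (1/1) × 0.001693 = 0.001693 mol
m(H2SO4) = 0.001693 × 98.07 = 0.1660 g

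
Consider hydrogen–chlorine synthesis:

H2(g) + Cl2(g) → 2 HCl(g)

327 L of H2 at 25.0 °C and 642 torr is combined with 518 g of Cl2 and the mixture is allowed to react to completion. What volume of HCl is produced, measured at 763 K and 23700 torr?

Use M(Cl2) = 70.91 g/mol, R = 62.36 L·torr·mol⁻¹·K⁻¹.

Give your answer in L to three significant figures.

29.3 L

n(H2) = PV/RT = (642 × 327) / (62.36 × 298.15) = 11.29 mol
n(Cl2) = 518 / 70.91 = 7.305 mol
For 11.29 mol H2, stoichiometry requires (1/1) × 11.29 = 11.29 mol Cl2; 7.305 mol is available, so Cl2 is limiting.
n(HCl) = (2/1) × 7.305 = 14.61 mol
V(HCl) = nRT/P = 14.61 × 62.36 × 763 / 23700 = 29.33 L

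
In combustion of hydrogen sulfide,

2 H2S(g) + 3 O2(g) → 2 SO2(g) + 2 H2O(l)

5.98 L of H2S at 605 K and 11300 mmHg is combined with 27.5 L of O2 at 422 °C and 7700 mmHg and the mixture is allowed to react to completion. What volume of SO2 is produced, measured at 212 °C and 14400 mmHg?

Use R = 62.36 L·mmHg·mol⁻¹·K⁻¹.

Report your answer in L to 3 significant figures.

n(H2S) = PV/RT = (11300 × 5.98) / (62.36 × 605) = 1.791 mol
n(O2) = PV/RT = (7700 × 27.5) / (62.36 × 695.15) = 4.885 mol
For 1.791 mol H2S, stoichiometry requires (3/2) × 1.791 = 2.686 mol O2; 4.885 mol is available, so H2S is limiting.
n(SO2) = (2/2) × 1.791 = 1.791 mol
V(SO2) = nRT/P = 1.791 × 62.36 × 485.15 / 14400 = 3.763 L

3.76 L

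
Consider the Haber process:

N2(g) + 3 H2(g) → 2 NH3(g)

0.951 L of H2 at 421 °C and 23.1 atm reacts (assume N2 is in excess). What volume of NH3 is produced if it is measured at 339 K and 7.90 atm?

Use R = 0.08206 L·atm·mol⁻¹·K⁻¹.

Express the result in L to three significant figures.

n(H2) = PV/RT = (23.1 × 0.951) / (0.08206 × 694.15) = 0.3857 mol
n(NH3) = (2/3) × 0.3857 = 0.2571 mol
V = nRT/P = 0.2571 × 0.08206 × 339 / 7.90 = 0.9053 L

0.905 L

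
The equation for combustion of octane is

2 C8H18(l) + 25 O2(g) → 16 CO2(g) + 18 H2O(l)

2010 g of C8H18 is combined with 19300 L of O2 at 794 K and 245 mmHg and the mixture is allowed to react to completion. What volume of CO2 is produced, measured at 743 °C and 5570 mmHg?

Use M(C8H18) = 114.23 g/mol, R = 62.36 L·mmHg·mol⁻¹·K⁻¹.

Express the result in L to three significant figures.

n(C8H18) = 2010 / 114.23 = 17.60 mol
n(O2) = PV/RT = (245 × 19300) / (62.36 × 794) = 95.50 mol
For 17.60 mol C8H18, stoichiometry requires (25/2) × 17.60 = 220.0 mol O2; 95.50 mol is available, so O2 is limiting.
n(CO2) = (16/25) × 95.50 = 61.12 mol
V(CO2) = nRT/P = 61.12 × 62.36 × 1016.15 / 5570 = 695.3 L

695 L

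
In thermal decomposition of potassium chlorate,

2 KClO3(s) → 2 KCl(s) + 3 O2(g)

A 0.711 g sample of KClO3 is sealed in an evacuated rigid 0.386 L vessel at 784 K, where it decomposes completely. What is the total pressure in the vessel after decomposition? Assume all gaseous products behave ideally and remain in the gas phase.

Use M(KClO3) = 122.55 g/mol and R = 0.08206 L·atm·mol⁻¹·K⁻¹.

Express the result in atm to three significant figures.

n(KClO3) = 0.711 / 122.55 = 0.005802 mol
n(gas produced) = (3/2) × 0.005802 = 0.008703 mol
P = nRT/V = 0.008703 × 0.08206 × 784 / 0.386 = 1.451 atm

1.45 atm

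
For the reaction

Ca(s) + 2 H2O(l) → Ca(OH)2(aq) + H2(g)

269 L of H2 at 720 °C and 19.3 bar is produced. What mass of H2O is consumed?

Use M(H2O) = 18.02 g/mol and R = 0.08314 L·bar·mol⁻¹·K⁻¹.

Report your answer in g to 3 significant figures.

n(H2) = PV/RT = (19.3 × 269) / (0.08314 × 993.15) = 62.88 mol
n(H2O) = (2/1) × 62.88 = 125.8 mol
m(H2O) = 125.8 × 18.02 = 2267 g

2270 g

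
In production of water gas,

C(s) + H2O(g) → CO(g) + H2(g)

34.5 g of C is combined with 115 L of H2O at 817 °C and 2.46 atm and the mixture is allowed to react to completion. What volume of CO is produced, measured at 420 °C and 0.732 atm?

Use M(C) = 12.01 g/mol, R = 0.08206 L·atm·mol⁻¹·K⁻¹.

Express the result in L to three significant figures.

223 L

n(C) = 34.5 / 12.01 = 2.873 mol
n(H2O) = PV/RT = (2.46 × 115) / (0.08206 × 1090.15) = 3.162 mol
For 2.873 mol C, stoichiometry requires (1/1) × 2.873 = 2.873 mol H2O; 3.162 mol is available, so C is limiting.
n(CO) = (1/1) × 2.873 = 2.873 mol
V(CO) = nRT/P = 2.873 × 0.08206 × 693.15 / 0.732 = 223.2 L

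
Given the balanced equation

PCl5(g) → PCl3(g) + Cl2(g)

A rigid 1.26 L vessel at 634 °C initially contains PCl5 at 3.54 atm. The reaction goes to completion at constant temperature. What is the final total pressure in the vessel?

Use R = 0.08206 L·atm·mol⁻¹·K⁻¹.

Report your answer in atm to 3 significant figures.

Since T and V are fixed, P_final/P_initial = n_final/n_initial = 2/1.
P_final = (2/1) × 3.54 = 7.080 atm

7.08 atm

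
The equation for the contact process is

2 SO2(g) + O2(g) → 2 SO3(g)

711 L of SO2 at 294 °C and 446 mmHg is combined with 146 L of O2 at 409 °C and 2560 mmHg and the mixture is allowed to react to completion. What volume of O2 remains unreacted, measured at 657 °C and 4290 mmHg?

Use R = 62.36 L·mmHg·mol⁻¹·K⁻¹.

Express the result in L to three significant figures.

58.2 L

n(SO2) = PV/RT = (446 × 711) / (62.36 × 567.15) = 8.966 mol
n(O2) = PV/RT = (2560 × 146) / (62.36 × 682.15) = 8.786 mol
For 8.966 mol SO2, stoichiometry requires (1/2) × 8.966 = 4.483 mol O2; 8.786 mol is available, so SO2 is limiting.
n(O2) consumed = (1/2) × 8.966 = 4.483 mol; remaining = 8.786 − 4.483 = 4.303 mol
V(O2) = nRT/P = 4.303 × 62.36 × 930.15 / 4290 = 58.18 L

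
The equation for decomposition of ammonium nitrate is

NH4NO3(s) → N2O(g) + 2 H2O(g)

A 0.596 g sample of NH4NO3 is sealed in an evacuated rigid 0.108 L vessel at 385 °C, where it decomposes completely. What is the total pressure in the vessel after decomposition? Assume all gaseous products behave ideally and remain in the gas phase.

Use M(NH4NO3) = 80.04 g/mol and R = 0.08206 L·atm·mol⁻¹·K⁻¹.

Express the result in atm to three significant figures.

11.2 atm

n(NH4NO3) = 0.596 / 80.04 = 0.007446 mol
n(gas produced) = (3/1) × 0.007446 = 0.02234 mol
P = nRT/V = 0.02234 × 0.08206 × 658.15 / 0.108 = 11.17 atm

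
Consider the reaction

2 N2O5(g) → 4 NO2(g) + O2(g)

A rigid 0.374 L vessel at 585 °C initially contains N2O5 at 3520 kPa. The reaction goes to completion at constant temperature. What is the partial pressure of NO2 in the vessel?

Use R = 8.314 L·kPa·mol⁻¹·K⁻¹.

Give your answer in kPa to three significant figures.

n(N2O5)₀ = PV/RT = (3520 × 0.374) / (8.314 × 858.15) = 0.1845 mol
n(NO2) = (4/2) × 0.1845 = 0.3690 mol
P(NO2) = nRT/V = 0.3690 × 8.314 × 858.15 / 0.374 = 7039 kPa

7040 kPa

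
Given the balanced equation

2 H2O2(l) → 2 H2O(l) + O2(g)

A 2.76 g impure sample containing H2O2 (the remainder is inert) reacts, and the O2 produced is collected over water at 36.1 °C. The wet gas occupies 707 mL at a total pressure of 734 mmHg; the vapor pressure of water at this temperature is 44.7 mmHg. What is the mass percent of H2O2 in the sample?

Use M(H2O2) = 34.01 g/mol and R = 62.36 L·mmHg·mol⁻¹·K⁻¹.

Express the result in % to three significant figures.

62.3 %

P(O2) = 734 − 44.7 = 689.3 mmHg
n(O2) = PV/RT = (689.3 × 0.7070) / (62.36 × 309.25) = 0.02527 mol
n(H2O2) = (2/1) × 0.02527 = 0.05054 mol
m(H2O2) = 0.05054 × 34.01 = 1.719 g
%H2O2 = 1.719 / 2.76 × 100 = 62.28%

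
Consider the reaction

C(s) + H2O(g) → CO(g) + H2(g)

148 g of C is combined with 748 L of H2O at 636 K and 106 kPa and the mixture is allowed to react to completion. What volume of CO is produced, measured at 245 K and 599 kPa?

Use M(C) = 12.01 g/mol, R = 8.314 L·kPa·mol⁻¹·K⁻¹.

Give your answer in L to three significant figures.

41.9 L

n(C) = 148 / 12.01 = 12.32 mol
n(H2O) = PV/RT = (106 × 748) / (8.314 × 636) = 14.99 mol
For 12.32 mol C, stoichiometry requires (1/1) × 12.32 = 12.32 mol H2O; 14.99 mol is available, so C is limiting.
n(CO) = (1/1) × 12.32 = 12.32 mol
V(CO) = nRT/P = 12.32 × 8.314 × 245 / 599 = 41.89 L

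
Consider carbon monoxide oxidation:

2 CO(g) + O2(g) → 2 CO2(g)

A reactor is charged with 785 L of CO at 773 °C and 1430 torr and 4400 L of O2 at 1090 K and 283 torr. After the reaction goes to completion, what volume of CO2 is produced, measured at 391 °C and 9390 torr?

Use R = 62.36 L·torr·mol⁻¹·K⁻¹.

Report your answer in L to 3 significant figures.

n(CO) = PV/RT = (1430 × 785) / (62.36 × 1046.15) = 17.21 mol
n(O2) = PV/RT = (283 × 4400) / (62.36 × 1090) = 18.32 mol
For 17.21 mol CO, stoichiometry requires (1/2) × 17.21 = 8.605 mol O2; 18.32 mol is available, so CO is limiting.
n(CO2) = (2/2) × 17.21 = 17.21 mol
V(CO2) = nRT/P = 17.21 × 62.36 × 664.15 / 9390 = 75.91 L

75.9 L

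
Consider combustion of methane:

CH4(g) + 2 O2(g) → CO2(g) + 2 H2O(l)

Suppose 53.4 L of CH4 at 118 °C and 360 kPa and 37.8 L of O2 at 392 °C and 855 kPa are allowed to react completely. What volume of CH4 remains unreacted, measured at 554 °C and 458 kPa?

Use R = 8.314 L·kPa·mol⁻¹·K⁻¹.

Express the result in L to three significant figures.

n(CH4) = PV/RT = (360 × 53.4) / (8.314 × 391.15) = 5.911 mol
n(O2) = PV/RT = (855 × 37.8) / (8.314 × 665.15) = 5.844 mol
For 5.911 mol CH4, stoichiometry requires (2/1) × 5.911 = 11.82 mol O2; 5.844 mol is available, so O2 is limiting.
n(CH4) consumed = (1/2) × 5.844 = 2.922 mol; remaining = 5.911 − 2.922 = 2.989 mol
V(CH4) = nRT/P = 2.989 × 8.314 × 827.15 / 458 = 44.88 L

44.9 L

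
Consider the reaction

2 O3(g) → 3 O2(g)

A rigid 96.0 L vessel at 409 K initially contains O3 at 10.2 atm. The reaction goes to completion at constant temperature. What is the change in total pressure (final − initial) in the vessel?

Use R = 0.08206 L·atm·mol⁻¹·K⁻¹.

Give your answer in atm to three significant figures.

5.10 atm

At constant T and V, P ∝ n(gas): 2 mol gas → 3 mol gas.
P_final = (3/2) × 10.2 = 15.30 atm; ΔP = 15.30 − 10.2 = 5.100 atm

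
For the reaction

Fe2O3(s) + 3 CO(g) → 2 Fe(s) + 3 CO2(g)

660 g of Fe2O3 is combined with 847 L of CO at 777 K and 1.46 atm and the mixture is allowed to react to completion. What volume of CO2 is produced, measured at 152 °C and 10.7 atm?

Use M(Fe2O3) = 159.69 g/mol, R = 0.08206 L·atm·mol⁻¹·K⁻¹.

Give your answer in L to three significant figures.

40.4 L

n(Fe2O3) = 660 / 159.69 = 4.133 mol
n(CO) = PV/RT = (1.46 × 847) / (0.08206 × 777) = 19.39 mol
For 4.133 mol Fe2O3, stoichiometry requires (3/1) × 4.133 = 12.40 mol CO; 19.39 mol is available, so Fe2O3 is limiting.
n(CO2) = (3/1) × 4.133 = 12.40 mol
V(CO2) = nRT/P = 12.40 × 0.08206 × 425.15 / 10.7 = 40.43 L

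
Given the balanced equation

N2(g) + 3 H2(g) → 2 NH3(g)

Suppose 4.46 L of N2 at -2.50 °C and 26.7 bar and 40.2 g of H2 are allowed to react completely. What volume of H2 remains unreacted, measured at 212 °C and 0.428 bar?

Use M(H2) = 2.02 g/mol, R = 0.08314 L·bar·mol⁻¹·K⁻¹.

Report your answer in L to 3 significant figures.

379 L

n(N2) = PV/RT = (26.7 × 4.46) / (0.08314 × 270.65) = 5.292 mol
n(H2) = 40.2 / 2.02 = 19.90 mol
For 5.292 mol N2, stoichiometry requires (3/1) × 5.292 = 15.88 mol H2; 19.90 mol is available, so N2 is limiting.
n(H2) consumed = (3/1) × 5.292 = 15.88 mol; remaining = 19.90 − 15.88 = 4.020 mol
V(H2) = nRT/P = 4.020 × 0.08314 × 485.15 / 0.428 = 378.9 L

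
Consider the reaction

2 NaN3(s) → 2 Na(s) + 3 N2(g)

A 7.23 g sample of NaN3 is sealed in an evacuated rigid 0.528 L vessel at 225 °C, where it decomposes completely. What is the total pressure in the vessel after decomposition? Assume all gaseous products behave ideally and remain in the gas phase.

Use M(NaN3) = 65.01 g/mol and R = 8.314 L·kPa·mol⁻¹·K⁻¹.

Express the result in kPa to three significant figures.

1310 kPa

n(NaN3) = 7.23 / 65.01 = 0.1112 mol
n(gas produced) = (3/2) × 0.1112 = 0.1668 mol
P = nRT/V = 0.1668 × 8.314 × 498.15 / 0.528 = 1308 kPa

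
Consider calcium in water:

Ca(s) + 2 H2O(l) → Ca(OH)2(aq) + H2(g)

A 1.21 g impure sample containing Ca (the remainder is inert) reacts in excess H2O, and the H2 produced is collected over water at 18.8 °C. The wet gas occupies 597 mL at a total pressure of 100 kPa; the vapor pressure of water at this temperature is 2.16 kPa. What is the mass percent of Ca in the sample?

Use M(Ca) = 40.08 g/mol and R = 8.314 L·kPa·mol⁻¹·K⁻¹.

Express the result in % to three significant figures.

79.7 %

P(H2) = 100 − 2.16 = 97.84 kPa
n(H2) = PV/RT = (97.84 × 0.5970) / (8.314 × 291.95) = 0.02406 mol
n(Ca) = (1/1) × 0.02406 = 0.02406 mol
m(Ca) = 0.02406 × 40.08 = 0.9643 g
%Ca = 0.9643 / 1.21 × 100 = 79.69%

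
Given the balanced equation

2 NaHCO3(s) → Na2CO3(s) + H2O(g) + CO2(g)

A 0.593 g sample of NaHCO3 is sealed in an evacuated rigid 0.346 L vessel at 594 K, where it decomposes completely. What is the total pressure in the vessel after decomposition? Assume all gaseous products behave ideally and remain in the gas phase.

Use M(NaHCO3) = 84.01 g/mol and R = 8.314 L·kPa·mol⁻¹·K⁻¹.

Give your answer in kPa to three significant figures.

101 kPa

n(NaHCO3) = 0.593 / 84.01 = 0.007059 mol
n(gas produced) = (2/2) × 0.007059 = 0.007059 mol
P = nRT/V = 0.007059 × 8.314 × 594 / 0.346 = 100.8 kPa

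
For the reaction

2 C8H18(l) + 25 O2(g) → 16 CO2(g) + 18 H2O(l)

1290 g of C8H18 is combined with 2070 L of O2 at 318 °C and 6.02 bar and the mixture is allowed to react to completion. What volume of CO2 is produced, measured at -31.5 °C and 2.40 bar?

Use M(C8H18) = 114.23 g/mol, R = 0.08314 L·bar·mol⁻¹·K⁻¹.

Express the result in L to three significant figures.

n(C8H18) = 1290 / 114.23 = 11.29 mol
n(O2) = PV/RT = (6.02 × 2070) / (0.08314 × 591.15) = 253.5 mol
For 11.29 mol C8H18, stoichiometry requires (25/2) × 11.29 = 141.1 mol O2; 253.5 mol is available, so C8H18 is limiting.
n(CO2) = (16/2) × 11.29 = 90.32 mol
V(CO2) = nRT/P = 90.32 × 0.08314 × 241.65 / 2.40 = 756.1 L

756 L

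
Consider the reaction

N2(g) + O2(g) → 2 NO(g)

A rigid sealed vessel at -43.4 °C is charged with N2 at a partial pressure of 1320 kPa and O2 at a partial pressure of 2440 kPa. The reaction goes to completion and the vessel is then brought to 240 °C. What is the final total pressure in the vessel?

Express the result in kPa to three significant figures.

At constant V, partial pressures at -43.4 °C are proportional to moles, so apply stoichiometry directly to pressures.
P(O2) required for 1320 kPa of N2 = (1/1) × 1320 = 1320 kPa; available 2440 kPa, so N2 is limiting.
P(O2) remaining = 2440 − (1/1) × 1320 = 1120 kPa
P(gaseous products) = (2)/1 × 1320 = 2640 kPa
P_total at -43.4 °C = 1120 + 2640 = 3760 kPa
Scaling to 240 °C: P = 3760 × 513.15/229.75 = 8398 kPa

8400 kPa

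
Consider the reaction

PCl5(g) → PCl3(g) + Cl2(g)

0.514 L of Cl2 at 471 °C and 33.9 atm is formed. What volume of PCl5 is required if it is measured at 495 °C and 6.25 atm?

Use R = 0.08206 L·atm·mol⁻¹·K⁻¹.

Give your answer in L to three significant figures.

n(Cl2) = PV/RT = (33.9 × 0.514) / (0.08206 × 744.15) = 0.2853 mol
n(PCl5) = (1/1) × 0.2853 = 0.2853 mol
V = nRT/P = 0.2853 × 0.08206 × 768.15 / 6.25 = 2.877 L

2.88 L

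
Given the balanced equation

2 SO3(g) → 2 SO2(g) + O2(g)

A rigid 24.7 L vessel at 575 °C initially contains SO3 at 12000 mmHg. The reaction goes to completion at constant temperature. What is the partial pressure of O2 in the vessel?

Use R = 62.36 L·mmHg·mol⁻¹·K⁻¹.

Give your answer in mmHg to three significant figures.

n(SO3)₀ = PV/RT = (12000 × 24.7) / (62.36 × 848.15) = 5.604 mol
n(O2) = (1/2) × 5.604 = 2.802 mol
P(O2) = nRT/V = 2.802 × 62.36 × 848.15 / 24.7 = 6000 mmHg

6000 mmHg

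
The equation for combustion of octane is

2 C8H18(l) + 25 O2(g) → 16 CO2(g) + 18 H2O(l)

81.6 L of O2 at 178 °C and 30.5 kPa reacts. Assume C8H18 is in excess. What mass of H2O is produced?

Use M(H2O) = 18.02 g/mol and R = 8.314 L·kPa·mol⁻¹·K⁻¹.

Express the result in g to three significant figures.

8.61 g

n(O2) = PV/RT = (30.5 × 81.6) / (8.314 × 451.15) = 0.6635 mol
n(H2O) = (18/25) × 0.6635 = 0.4777 mol
m(H2O) = 0.4777 × 18.02 = 8.608 g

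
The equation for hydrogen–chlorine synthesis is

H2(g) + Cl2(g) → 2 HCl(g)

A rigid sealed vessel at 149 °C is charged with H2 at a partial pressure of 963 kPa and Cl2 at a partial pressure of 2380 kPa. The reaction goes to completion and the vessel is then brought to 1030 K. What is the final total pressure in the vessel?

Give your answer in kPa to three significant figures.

At constant V, partial pressures at 149 °C are proportional to moles, so apply stoichiometry directly to pressures.
P(Cl2) required for 963 kPa of H2 = (1/1) × 963 = 963.0 kPa; available 2380 kPa, so H2 is limiting.
P(Cl2) remaining = 2380 − (1/1) × 963 = 1417 kPa
P(gaseous products) = (2)/1 × 963 = 1926 kPa
P_total at 149 °C = 1417 + 1926 = 3343 kPa
Scaling to 1030 K: P = 3343 × 1030/422.15 = 8157 kPa

8160 kPa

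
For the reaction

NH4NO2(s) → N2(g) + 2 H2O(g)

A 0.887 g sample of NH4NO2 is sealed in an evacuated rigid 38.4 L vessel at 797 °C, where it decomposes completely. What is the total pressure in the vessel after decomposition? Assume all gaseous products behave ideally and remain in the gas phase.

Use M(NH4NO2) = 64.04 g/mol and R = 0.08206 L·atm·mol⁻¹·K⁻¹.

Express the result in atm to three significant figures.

n(NH4NO2) = 0.887 / 64.04 = 0.01385 mol
n(gas produced) = (3/1) × 0.01385 = 0.04155 mol
P = nRT/V = 0.04155 × 0.08206 × 1070.15 / 38.4 = 0.09502 atm

0.0950 atm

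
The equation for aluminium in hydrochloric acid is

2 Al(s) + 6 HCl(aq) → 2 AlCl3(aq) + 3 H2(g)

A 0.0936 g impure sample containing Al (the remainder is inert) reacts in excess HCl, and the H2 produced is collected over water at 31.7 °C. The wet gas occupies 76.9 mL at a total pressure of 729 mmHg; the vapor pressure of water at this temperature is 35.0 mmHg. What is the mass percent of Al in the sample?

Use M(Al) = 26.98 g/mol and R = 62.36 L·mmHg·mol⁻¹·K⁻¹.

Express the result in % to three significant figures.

53.9 %

P(H2) = 729 − 35.0 = 694.0 mmHg
n(H2) = PV/RT = (694.0 × 0.07690) / (62.36 × 304.85) = 0.002807 mol
n(Al) = (2/3) × 0.002807 = 0.001871 mol
m(Al) = 0.001871 × 26.98 = 0.05048 g
%Al = 0.05048 / 0.0936 × 100 = 53.93%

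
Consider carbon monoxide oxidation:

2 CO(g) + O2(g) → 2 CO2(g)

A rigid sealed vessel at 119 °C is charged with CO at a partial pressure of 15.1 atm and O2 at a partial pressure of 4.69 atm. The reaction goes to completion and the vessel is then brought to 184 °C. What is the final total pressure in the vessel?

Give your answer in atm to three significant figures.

At constant V, partial pressures at 119 °C are proportional to moles, so apply stoichiometry directly to pressures.
P(O2) required for 15.1 atm of CO = (1/2) × 15.1 = 7.550 atm; available 4.69 atm, so O2 is limiting.
P(CO) remaining = 15.1 − (2/1) × 4.69 = 5.720 atm
P(gaseous products) = (2)/1 × 4.69 = 9.380 atm
P_total at 119 °C = 5.720 + 9.380 = 15.10 atm
Scaling to 184 °C: P = 15.10 × 457.15/392.15 = 17.60 atm

17.6 atm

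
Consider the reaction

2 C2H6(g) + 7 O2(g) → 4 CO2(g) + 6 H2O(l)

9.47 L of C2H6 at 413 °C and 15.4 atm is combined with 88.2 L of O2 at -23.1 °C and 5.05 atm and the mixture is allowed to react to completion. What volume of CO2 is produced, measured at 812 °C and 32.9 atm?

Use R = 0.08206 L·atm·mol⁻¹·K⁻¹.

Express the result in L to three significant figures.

n(C2H6) = PV/RT = (15.4 × 9.47) / (0.08206 × 686.15) = 2.590 mol
n(O2) = PV/RT = (5.05 × 88.2) / (0.08206 × 250.05) = 21.71 mol
For 2.590 mol C2H6, stoichiometry requires (7/2) × 2.590 = 9.065 mol O2; 21.71 mol is available, so C2H6 is limiting.
n(CO2) = (4/2) × 2.590 = 5.180 mol
V(CO2) = nRT/P = 5.180 × 0.08206 × 1085.15 / 32.9 = 14.02 L

14.0 L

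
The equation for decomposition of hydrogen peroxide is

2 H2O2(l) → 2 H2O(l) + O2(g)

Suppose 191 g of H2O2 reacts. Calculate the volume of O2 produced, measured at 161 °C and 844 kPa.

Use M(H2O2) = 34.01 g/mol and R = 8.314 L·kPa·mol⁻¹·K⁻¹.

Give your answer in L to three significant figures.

12.0 L

n(H2O2) = 191.0 / 34.01 = 5.616 mol
n(O2) = (1/2) × 5.616 = 2.808 mol
V = nRT/P = 2.808 × 8.314 × 434.15 / 844 = 12.01 L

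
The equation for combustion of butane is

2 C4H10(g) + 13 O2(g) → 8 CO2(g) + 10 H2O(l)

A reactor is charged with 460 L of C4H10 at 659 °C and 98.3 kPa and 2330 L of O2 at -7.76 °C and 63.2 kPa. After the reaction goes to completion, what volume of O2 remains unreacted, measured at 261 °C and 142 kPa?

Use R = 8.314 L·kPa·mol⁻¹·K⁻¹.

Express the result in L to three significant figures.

901 L

n(C4H10) = PV/RT = (98.3 × 460) / (8.314 × 932.15) = 5.835 mol
n(O2) = PV/RT = (63.2 × 2330) / (8.314 × 265.39) = 66.74 mol
For 5.835 mol C4H10, stoichiometry requires (13/2) × 5.835 = 37.93 mol O2; 66.74 mol is available, so C4H10 is limiting.
n(O2) consumed = (13/2) × 5.835 = 37.93 mol; remaining = 66.74 − 37.93 = 28.81 mol
V(O2) = nRT/P = 28.81 × 8.314 × 534.15 / 142 = 901.0 L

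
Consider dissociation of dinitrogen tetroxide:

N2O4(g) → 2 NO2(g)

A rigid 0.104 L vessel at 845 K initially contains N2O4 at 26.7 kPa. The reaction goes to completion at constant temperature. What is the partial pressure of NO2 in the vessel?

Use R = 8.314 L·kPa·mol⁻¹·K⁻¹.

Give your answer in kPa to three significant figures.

n(N2O4)₀ = PV/RT = (26.7 × 0.104) / (8.314 × 845) = 0.0003953 mol
n(NO2) = (2/1) × 0.0003953 = 0.0007906 mol
P(NO2) = nRT/V = 0.0007906 × 8.314 × 845 / 0.104 = 53.41 kPa

53.4 kPa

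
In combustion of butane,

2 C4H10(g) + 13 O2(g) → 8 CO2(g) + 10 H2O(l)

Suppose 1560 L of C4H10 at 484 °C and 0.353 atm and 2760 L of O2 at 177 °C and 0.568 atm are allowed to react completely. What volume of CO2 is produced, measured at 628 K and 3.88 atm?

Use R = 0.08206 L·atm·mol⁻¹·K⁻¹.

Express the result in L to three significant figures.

347 L

n(C4H10) = PV/RT = (0.353 × 1560) / (0.08206 × 757.15) = 8.863 mol
n(O2) = PV/RT = (0.568 × 2760) / (0.08206 × 450.15) = 42.44 mol
For 8.863 mol C4H10, stoichiometry requires (13/2) × 8.863 = 57.61 mol O2; 42.44 mol is available, so O2 is limiting.
n(CO2) = (8/13) × 42.44 = 26.12 mol
V(CO2) = nRT/P = 26.12 × 0.08206 × 628 / 3.88 = 346.9 L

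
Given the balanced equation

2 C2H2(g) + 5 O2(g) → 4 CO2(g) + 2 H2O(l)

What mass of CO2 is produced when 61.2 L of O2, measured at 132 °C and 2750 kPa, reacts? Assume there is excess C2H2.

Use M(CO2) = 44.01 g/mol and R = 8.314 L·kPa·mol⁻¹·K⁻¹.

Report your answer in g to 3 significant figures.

1760 g

n(O2) = PV/RT = (2750 × 61.2) / (8.314 × 405.15) = 49.96 mol
n(CO2) = (4/5) × 49.96 = 39.97 mol
m(CO2) = 39.97 × 44.01 = 1759 g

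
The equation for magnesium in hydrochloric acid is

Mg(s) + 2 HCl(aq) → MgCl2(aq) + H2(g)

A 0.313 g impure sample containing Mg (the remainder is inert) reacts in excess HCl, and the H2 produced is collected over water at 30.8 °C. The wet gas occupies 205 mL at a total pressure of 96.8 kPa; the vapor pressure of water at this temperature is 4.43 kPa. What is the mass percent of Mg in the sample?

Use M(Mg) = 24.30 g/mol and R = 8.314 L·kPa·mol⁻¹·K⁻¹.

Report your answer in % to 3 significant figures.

58.2 %

P(H2) = 96.8 − 4.43 = 92.37 kPa
n(H2) = PV/RT = (92.37 × 0.2050) / (8.314 × 303.95) = 0.007493 mol
n(Mg) = (1/1) × 0.007493 = 0.007493 mol
m(Mg) = 0.007493 × 24.30 = 0.1821 g
%Mg = 0.1821 / 0.313 × 100 = 58.18%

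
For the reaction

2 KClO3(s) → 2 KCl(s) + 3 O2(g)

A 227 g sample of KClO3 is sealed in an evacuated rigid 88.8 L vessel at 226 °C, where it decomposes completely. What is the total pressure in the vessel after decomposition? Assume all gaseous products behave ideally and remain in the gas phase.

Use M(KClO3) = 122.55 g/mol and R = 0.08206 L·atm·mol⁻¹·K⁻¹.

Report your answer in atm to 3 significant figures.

n(KClO3) = 227 / 122.55 = 1.852 mol
n(gas produced) = (3/2) × 1.852 = 2.778 mol
P = nRT/V = 2.778 × 0.08206 × 499.15 / 88.8 = 1.281 atm

1.28 atm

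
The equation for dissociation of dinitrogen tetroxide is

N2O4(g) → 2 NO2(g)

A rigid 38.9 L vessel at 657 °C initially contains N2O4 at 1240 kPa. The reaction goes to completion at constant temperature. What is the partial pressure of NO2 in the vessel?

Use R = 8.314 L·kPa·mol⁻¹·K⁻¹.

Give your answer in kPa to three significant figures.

n(N2O4)₀ = PV/RT = (1240 × 38.9) / (8.314 × 930.15) = 6.237 mol
n(NO2) = (2/1) × 6.237 = 12.47 mol
P(NO2) = nRT/V = 12.47 × 8.314 × 930.15 / 38.9 = 2479 kPa

2480 kPa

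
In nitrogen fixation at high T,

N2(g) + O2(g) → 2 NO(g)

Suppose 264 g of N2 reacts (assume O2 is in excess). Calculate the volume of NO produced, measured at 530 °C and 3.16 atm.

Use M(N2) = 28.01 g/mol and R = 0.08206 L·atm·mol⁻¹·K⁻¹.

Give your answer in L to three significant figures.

n(N2) = 264.0 / 28.01 = 9.425 mol
n(NO) = (2/1) × 9.425 = 18.85 mol
V = nRT/P = 18.85 × 0.08206 × 803.15 / 3.16 = 393.1 L

393 L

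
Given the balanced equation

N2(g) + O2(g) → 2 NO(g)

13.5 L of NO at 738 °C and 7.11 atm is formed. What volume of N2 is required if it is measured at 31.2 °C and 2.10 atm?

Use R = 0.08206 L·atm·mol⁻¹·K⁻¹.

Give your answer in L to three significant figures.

6.88 L

n(NO) = PV/RT = (7.11 × 13.5) / (0.08206 × 1011.15) = 1.157 mol
n(N2) = (1/2) × 1.157 = 0.5785 mol
V = nRT/P = 0.5785 × 0.08206 × 304.35 / 2.10 = 6.880 L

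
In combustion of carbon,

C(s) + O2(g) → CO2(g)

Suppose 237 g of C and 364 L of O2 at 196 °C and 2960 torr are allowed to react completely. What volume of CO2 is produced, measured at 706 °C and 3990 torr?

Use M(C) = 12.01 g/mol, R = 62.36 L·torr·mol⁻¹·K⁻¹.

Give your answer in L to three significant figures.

302 L

n(C) = 237 / 12.01 = 19.73 mol
n(O2) = PV/RT = (2960 × 364) / (62.36 × 469.15) = 36.83 mol
For 19.73 mol C, stoichiometry requires (1/1) × 19.73 = 19.73 mol O2; 36.83 mol is available, so C is limiting.
n(CO2) = (1/1) × 19.73 = 19.73 mol
V(CO2) = nRT/P = 19.73 × 62.36 × 979.15 / 3990 = 301.9 L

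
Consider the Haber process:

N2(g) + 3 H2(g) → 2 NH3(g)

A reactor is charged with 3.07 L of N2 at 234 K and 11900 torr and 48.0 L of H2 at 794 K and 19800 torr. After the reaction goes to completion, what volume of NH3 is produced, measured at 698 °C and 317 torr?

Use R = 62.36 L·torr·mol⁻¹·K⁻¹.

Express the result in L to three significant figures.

957 L

n(N2) = PV/RT = (11900 × 3.07) / (62.36 × 234) = 2.504 mol
n(H2) = PV/RT = (19800 × 48.0) / (62.36 × 794) = 19.19 mol
For 2.504 mol N2, stoichiometry requires (3/1) × 2.504 = 7.512 mol H2; 19.19 mol is available, so N2 is limiting.
n(NH3) = (2/1) × 2.504 = 5.008 mol
V(NH3) = nRT/P = 5.008 × 62.36 × 971.15 / 317 = 956.7 L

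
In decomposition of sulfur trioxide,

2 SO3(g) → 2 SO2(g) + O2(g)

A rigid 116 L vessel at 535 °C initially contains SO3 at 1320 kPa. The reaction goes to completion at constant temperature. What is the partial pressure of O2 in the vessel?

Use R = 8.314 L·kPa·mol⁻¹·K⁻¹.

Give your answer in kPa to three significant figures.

n(SO3)₀ = PV/RT = (1320 × 116) / (8.314 × 808.15) = 22.79 mol
n(O2) = (1/2) × 22.79 = 11.39 mol
P(O2) = nRT/V = 11.39 × 8.314 × 808.15 / 116 = 659.7 kPa

660 kPa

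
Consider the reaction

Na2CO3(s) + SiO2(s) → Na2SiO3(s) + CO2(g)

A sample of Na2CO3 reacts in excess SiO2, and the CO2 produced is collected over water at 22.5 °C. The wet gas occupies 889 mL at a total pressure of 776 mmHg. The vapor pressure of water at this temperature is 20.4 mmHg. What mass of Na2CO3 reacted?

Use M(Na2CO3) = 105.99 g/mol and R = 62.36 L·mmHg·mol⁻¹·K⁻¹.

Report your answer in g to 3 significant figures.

3.86 g

P(CO2) = 776 − 20.4 = 755.6 mmHg
n(CO2) = PV/RT = (755.6 × 0.8890) / (62.36 × 295.65) = 0.03643 mol
n(Na2CO3) = (1/1) × 0.03643 = 0.03643 mol
m(Na2CO3) = 0.03643 × 105.99 = 3.861 g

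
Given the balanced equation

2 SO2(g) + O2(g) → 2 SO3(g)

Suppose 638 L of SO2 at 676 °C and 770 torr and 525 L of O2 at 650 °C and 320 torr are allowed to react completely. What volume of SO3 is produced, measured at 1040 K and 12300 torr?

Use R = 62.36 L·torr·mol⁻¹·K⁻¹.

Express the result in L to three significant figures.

30.8 L

n(SO2) = PV/RT = (770 × 638) / (62.36 × 949.15) = 8.300 mol
n(O2) = PV/RT = (320 × 525) / (62.36 × 923.15) = 2.918 mol
For 8.300 mol SO2, stoichiometry requires (1/2) × 8.300 = 4.150 mol O2; 2.918 mol is available, so O2 is limiting.
n(SO3) = (2/1) × 2.918 = 5.836 mol
V(SO3) = nRT/P = 5.836 × 62.36 × 1040 / 12300 = 30.77 L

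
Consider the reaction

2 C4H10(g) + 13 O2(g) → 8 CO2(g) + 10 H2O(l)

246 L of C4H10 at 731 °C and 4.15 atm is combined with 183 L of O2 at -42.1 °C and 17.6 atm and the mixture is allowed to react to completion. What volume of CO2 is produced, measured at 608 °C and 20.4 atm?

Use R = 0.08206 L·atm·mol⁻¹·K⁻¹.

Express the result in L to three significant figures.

n(C4H10) = PV/RT = (4.15 × 246) / (0.08206 × 1004.15) = 12.39 mol
n(O2) = PV/RT = (17.6 × 183) / (0.08206 × 231.05) = 169.9 mol
For 12.39 mol C4H10, stoichiometry requires (13/2) × 12.39 = 80.53 mol O2; 169.9 mol is available, so C4H10 is limiting.
n(CO2) = (8/2) × 12.39 = 49.56 mol
V(CO2) = nRT/P = 49.56 × 0.08206 × 881.15 / 20.4 = 175.7 L

176 L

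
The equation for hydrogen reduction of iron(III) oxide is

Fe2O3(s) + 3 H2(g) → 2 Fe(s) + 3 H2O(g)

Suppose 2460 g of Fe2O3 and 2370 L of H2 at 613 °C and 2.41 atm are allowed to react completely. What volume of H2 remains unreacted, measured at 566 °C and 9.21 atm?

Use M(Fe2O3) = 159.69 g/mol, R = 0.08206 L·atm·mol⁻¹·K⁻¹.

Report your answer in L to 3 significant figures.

n(Fe2O3) = 2460 / 159.69 = 15.40 mol
n(H2) = PV/RT = (2.41 × 2370) / (0.08206 × 886.15) = 78.55 mol
For 15.40 mol Fe2O3, stoichiometry requires (3/1) × 15.40 = 46.20 mol H2; 78.55 mol is available, so Fe2O3 is limiting.
n(H2) consumed = (3/1) × 15.40 = 46.20 mol; remaining = 78.55 − 46.20 = 32.35 mol
V(H2) = nRT/P = 32.35 × 0.08206 × 839.15 / 9.21 = 241.9 L

242 L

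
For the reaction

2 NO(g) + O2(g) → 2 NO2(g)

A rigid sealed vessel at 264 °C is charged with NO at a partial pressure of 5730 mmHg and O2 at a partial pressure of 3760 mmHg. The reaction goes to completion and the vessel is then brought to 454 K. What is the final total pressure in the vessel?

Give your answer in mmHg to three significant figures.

At constant V, partial pressures at 264 °C are proportional to moles, so apply stoichiometry directly to pressures.
P(O2) required for 5730 mmHg of NO = (1/2) × 5730 = 2865 mmHg; available 3760 mmHg, so NO is limiting.
P(O2) remaining = 3760 − (1/2) × 5730 = 895.0 mmHg
P(gaseous products) = (2)/2 × 5730 = 5730 mmHg
P_total at 264 °C = 895.0 + 5730 = 6625 mmHg
Scaling to 454 K: P = 6625 × 454/537.15 = 5599 mmHg

5600 mmHg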